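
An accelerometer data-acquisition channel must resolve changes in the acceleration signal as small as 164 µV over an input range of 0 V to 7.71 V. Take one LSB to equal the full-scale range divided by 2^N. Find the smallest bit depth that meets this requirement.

16 bits

Span = 7.71 V.
Need 2^N ≥ 7.71 V / 164 µV = 47010 → N_min = 16.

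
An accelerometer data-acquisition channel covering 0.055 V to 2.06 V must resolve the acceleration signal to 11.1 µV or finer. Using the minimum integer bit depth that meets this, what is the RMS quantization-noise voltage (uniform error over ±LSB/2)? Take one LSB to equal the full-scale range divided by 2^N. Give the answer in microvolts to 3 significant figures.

2.21 µV

Full-scale range = 2.06 V − (0.055 V) = 2.005 V.
2.005 V / 11.1 µV = 180600. Since 2^17 = 131072 and 2^18 = 262144, N = 18.
One LSB is 2.005 V / 262144 = 7.6485 µV.
σ_q = LSB/√12 = 7.6485 µV/3.4641 = 2.21 µV.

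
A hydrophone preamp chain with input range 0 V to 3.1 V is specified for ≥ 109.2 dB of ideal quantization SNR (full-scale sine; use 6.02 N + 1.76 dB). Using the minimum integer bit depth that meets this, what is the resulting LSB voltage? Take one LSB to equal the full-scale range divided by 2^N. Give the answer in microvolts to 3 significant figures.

11.8 µV

Range is 3.1 V.
Required N = ⌈(109.2 − 1.76)/6.02⌉ = ⌈17.847⌉ = 18.
LSB = 3.1 V / 2^18 = 11.8 µV.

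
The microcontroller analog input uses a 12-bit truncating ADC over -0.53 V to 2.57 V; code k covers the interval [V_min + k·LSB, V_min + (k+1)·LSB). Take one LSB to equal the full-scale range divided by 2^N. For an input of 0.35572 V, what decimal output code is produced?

1170

Range = 2.57 − (-0.53) = 3.1 V. LSB = 3.1 V / 2^12 ≈ 0.7568 mV.
(V_in − V_min) × 2^12/range = (0.35572 − (-0.53)) × 4096/3.1 = 1170.293.
Floor → code = 1170.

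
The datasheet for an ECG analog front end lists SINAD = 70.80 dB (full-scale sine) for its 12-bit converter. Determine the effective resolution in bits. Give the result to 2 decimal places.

11.47 bits

Inverting SNR = 6.02 N + 1.76: N_eff = (70.80 − 1.76)/6.02 = 11.4684.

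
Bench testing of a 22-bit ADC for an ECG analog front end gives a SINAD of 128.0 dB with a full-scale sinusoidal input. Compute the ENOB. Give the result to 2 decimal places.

ENOB = (128.0 − 1.76)/6.02 = 20.9701 bits.

20.97 bits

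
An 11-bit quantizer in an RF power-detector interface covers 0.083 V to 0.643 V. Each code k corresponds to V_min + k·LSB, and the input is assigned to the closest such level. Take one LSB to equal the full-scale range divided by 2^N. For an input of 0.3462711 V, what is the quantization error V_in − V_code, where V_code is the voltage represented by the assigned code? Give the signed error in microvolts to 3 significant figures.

The full-scale span is 0.643 − (0.083) = 0.56 V. LSB = 0.56 V / 2^11 ≈ 273.4 µV.
(V_in − V_min)/LSB = (0.3462711 − (0.083)) × 2048/0.56 = 962.8200 → nearest code k = 963.
V_code = 0.083 + (963/2048) × 0.56 = 0.3463203125 V.
Error = V_in − V_code = 0.3462711 − (0.3463203125) = −49.2 µV.

−49.2 µV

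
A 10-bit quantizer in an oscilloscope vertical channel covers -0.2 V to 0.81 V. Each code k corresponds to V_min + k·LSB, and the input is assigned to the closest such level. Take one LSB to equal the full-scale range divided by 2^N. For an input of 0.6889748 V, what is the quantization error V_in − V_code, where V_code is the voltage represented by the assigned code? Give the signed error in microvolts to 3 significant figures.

Full-scale range = 0.81 V − (-0.2 V) = 1.01 V. LSB = 1.01 V / 2^10 ≈ 0.9863 mV.
(0.6889748 − (-0.2)) / LSB = 0.8889748 × 1024/1.01 = 901.2972. Nearest integer: k = 901.
V_code = V_min + k × range/2^10 = -0.2 + 901 × 1.01/1024 = 0.6886816406 V.
Error = V_in − V_code = 0.6889748 − (0.6886816406) = +293 µV.

+293 µV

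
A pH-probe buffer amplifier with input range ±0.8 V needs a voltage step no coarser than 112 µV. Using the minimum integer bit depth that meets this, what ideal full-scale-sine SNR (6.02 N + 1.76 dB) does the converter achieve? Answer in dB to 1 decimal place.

Range = 0.8 − (-0.8) = 1.6 V.
1.6 V / 112 µV = 14290. Since 2^13 = 8192 and 2^14 = 16384, N = 14.
SNR = 6.02 × 14 + 1.76 = 86.04 dB.

86.0 dB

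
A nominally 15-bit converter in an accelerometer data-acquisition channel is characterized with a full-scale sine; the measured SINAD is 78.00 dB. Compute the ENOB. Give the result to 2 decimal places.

12.66 bits

(78.00 − 1.76) / 6.02 = 76.24/6.02 = 12.6645 effective bits.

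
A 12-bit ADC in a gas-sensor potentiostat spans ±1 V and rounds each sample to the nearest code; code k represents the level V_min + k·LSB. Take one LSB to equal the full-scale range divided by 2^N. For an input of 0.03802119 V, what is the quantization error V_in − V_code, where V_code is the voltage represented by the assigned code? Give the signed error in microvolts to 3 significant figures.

Full-scale range = 1 V − (-1 V) = 2 V. LSB = 2 V / 2^12 ≈ 488.3 µV.
(V_in − V_min)/LSB = (0.03802119 − (-1)) × 4096/2 = 2125.8674 → nearest code k = 2126.
V_code = -1 + (2126/4096) × 2 = 0.03808593750 V.
V_in − V_code = 0.03802119 − (0.03808593750) = −64.7 µV.

−64.7 µV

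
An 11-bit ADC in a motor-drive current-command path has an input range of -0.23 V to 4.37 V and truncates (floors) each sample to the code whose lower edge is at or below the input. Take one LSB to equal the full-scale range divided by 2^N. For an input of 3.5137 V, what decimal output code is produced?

Span: 4.37 V − (-0.23 V) = 4.6 V. LSB = 4.6 V / 2^11 ≈ 2.246 mV.
(V_in − V_min) × 2^11/range = (3.5137 − (-0.23)) × 2048/4.6 = 1666.760.
Floor → code = 1666.

1666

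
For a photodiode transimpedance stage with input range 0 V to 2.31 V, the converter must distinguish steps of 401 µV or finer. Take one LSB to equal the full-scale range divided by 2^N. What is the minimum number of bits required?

13 bits

Full-scale range = 2.31 V.
Levels needed ≥ 2.31/401 µV = 5761. 2^13 = 8192 suffices, so N_min = 13.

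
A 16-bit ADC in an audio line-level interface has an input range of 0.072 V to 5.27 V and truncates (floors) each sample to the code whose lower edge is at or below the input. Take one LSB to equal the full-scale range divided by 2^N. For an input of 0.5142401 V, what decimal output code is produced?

5575

Range = 5.27 − (0.072) = 5.198 V. LSB = 5.198 V / 2^16 ≈ 79.32 µV.
code = ⌊(V_in − V_min)/LSB⌋ = ⌊(V_in − V_min) × 2^16 / range⌋
     = ⌊(0.5142401 − (0.072)) × 65536 / 5.198⌋ = ⌊0.4422401 × 65536/5.198⌋
     = ⌊5575.731⌋ = 5575.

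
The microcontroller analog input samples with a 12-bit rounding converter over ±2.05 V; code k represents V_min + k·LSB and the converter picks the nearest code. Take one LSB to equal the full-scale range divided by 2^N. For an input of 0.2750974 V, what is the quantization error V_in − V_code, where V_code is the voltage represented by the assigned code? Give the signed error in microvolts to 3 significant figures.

−171 µV

Range = 2.05 − (-2.05) = 4.1 V. LSB = 4.1 V / 2^12 ≈ 1.001 mV.
(0.2750974 − (-2.05)) / LSB = 2.3250974 × 4096/4.1 = 2322.8290. Nearest integer: k = 2323.
V_code = V_min + k × range/2^12 = -2.05 + 2323 × 4.1/4096 = 0.2752685547 V.
V_in − V_code = 0.2750974 − (0.2752685547) = −171 µV.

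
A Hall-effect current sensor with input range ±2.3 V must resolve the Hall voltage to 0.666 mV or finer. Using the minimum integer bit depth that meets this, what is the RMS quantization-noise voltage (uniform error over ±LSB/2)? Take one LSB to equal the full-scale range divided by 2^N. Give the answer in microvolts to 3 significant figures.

162 µV

The full-scale span is 2.3 − (-2.3) = 4.6 V.
4.6 V / 0.666 mV = 6907. Since 2^12 = 4096 and 2^13 = 8192, N = 13.
LSB = 4.6 V ÷ 2^13 = 4.6/8192 V = 0.56152 mV.
V_rms = LSB/√12 = 162 µV.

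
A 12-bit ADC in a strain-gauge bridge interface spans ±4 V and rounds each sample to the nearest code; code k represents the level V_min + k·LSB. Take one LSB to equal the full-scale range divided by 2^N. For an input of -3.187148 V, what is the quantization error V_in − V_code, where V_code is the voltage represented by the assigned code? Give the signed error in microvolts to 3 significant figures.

+352 µV

Range = 4 − (-4) = 8 V. LSB = 8 V / 2^12 ≈ 1.953 mV.
(V_in − V_min)/LSB = (-3.187148 − (-4)) × 4096/8 = 416.1802 → nearest code k = 416.
V_code = V_min + k × range/2^12 = -4 + 416 × 8/4096 = -3.187500000 V.
e = -3.187148 − (-3.187500000) = +352 µV.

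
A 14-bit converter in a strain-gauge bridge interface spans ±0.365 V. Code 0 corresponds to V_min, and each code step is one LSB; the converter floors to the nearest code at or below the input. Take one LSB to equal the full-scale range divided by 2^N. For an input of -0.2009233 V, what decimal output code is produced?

Full-scale range = 0.365 V − (-0.365 V) = 0.73 V. LSB = 0.73 V / 2^14 ≈ 44.56 µV.
(V_in − V_min) × 2^14/range = (-0.2009233 − (-0.365)) × 16384/0.73 = 3682.510.
Floor → code = 3682.

3682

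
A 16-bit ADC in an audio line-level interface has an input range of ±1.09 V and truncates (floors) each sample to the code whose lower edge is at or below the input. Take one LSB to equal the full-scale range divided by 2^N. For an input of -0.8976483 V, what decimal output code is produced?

5782

Full-scale range = 1.09 V − (-1.09 V) = 2.18 V. LSB = 2.18 V / 2^16 ≈ 33.26 µV.
code = ⌊(V_in − V_min)/LSB⌋ = ⌊(V_in − V_min) × 2^16 / range⌋
     = ⌊(-0.8976483 − (-1.09)) × 65536 / 2.18⌋ = ⌊0.1923517 × 65536/2.18⌋
     = ⌊5782.551⌋ = 5782.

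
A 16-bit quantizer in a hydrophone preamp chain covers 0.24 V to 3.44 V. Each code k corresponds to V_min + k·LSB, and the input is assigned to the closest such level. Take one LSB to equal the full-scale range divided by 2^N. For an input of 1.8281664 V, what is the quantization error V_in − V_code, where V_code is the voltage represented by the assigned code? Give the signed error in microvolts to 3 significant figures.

Span: 3.44 V − (0.24 V) = 3.2 V. LSB = 3.2 V / 2^16 ≈ 48.83 µV.
Position in LSBs: (1.8281664 − (0.24)) × 65536/3.2 = 32525.6479; rounding gives k = 32526.
V_code = V_min + k × range/2^16 = 0.24 + 32526 × 3.2/65536 = 1.8281835938 V.
Error = V_in − V_code = 1.8281664 − (1.8281835938) = −17.2 µV.

−17.2 µV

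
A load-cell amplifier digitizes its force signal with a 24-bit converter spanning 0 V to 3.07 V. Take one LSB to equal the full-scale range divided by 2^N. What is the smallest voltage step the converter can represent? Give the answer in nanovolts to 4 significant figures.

183.0 nV

V_FS = 3.07 V.
There are 2^24 = 16777216 steps.
Step size = 3.07/16777216 V = 183.0 nV.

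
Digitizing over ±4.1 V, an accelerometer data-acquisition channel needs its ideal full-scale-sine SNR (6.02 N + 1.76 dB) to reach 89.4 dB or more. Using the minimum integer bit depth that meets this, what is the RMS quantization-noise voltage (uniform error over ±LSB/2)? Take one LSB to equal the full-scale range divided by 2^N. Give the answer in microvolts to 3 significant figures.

72.2 µV

Range = 4.1 − (-4.1) = 8.2 V.
N ≥ (89.4 − 1.76)/6.02 = 14.558 → N_min = 15.
One LSB is 8.2 V / 32768 = 250.24 µV.
σ_q = LSB/√12 = 250.24 µV/3.4641 = 72.2 µV.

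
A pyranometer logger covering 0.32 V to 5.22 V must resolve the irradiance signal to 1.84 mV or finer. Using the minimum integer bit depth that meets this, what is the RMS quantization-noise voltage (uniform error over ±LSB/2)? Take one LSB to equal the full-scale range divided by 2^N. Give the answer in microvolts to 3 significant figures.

345 µV

Range = 5.22 − (0.32) = 4.9 V.
Need 2^N ≥ 4.9 V / 1.84 mV = 2663 → N_min = 12.
Step size = 4.9/4096 V = 1.1963 mV.
V_rms = LSB/√12 = 345 µV.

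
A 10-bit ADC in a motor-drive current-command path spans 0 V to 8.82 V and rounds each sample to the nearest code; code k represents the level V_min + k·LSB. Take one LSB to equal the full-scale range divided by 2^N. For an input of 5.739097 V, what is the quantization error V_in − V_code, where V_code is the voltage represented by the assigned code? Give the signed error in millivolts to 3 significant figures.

+2.65 mV

Span = 8.82 V. LSB = 8.82 V / 2^10 ≈ 8.613 mV.
(5.739097 − (0)) / LSB = 5.739097 × 1024/8.82 = 666.3079. Nearest integer: k = 666.
V_code = V_min + k × range/2^10 = 0 + 666 × 8.82/1024 = 5.736445313 V.
Error = V_in − V_code = 5.739097 − (5.736445313) = +2.65 mV.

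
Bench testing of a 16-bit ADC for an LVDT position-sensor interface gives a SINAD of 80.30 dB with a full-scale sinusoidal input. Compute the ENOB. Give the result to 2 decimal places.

ENOB = (80.30 − 1.76)/6.02 = 13.0465 bits.

13.05 bits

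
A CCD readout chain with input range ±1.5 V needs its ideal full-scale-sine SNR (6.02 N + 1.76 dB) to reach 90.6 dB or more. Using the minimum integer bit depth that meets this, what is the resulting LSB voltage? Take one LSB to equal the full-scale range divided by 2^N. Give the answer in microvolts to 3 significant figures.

91.6 µV

Span: 1.5 V − (-1.5 V) = 3 V.
N ≥ (90.6 − 1.76)/6.02 = 14.757 → N_min = 15.
One LSB is 3 V / 32768 = 91.6 µV.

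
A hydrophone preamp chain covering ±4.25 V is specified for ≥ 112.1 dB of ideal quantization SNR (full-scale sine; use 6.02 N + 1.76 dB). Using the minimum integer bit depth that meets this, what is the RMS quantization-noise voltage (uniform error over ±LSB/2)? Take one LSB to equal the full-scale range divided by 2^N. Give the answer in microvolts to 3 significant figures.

The full-scale span is 4.25 − (-4.25) = 8.5 V.
N ≥ (112.1 − 1.76)/6.02 = 18.329 → N_min = 19.
LSB = 8.5 V ÷ 2^19 = 8.5/524288 V = 16.212 µV.
V_rms = LSB/√12 = 4.68 µV.

4.68 µV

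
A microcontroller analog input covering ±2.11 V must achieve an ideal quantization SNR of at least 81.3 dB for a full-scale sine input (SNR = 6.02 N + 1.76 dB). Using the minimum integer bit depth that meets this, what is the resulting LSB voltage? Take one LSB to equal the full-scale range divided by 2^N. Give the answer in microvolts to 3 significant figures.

Full-scale range = 2.11 V − (-2.11 V) = 4.22 V.
6.02 N + 1.76 ≥ 81.3 gives N ≥ 13.213, so the minimum integer is 14.
Step size = 4.22/16384 V = 258 µV.

258 µV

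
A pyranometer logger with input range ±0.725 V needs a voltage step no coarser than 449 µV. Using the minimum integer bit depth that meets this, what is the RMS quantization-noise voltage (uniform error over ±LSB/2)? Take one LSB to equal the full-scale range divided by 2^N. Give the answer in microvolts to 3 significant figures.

The full-scale span is 0.725 − (-0.725) = 1.45 V.
Need 2^N ≥ 1.45 V / 449 µV = 3229 → N_min = 12.
LSB = 1.45 V / 2^12 = 354.00 µV.
RMS noise = LSB/√12 = 102 µV.

102 µV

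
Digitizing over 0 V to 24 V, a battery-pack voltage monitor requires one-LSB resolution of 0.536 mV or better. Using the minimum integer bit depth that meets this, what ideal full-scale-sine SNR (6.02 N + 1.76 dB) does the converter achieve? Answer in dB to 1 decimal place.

Range is 24 V.
Need 2^N ≥ 24 V / 0.536 mV = 44780 → N_min = 16.
Ideal SNR at N = 16: 6.02·16 + 1.76 = 98.1 dB.

98.1 dB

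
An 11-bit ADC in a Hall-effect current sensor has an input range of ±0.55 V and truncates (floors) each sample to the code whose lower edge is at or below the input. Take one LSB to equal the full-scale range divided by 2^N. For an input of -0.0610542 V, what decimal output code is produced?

The full-scale span is 0.55 − (-0.55) = 1.1 V. LSB = 1.1 V / 2^11 ≈ 0.5371 mV.
(V_in − V_min) × 2^11/range = (-0.0610542 − (-0.55)) × 2048/1.1 = 910.328.
Floor → code = 910.

910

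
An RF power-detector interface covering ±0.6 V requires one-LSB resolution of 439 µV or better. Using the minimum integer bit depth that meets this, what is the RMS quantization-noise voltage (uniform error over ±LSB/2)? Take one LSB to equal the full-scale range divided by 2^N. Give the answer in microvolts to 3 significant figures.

84.6 µV

Full-scale range = 0.6 V − (-0.6 V) = 1.2 V.
Levels needed ≥ 1.2/439 µV = 2733. 2^12 = 4096 suffices, so N_min = 12.
Step size = 1.2/4096 V = 292.97 µV.
V_rms = LSB/√12 = 84.6 µV.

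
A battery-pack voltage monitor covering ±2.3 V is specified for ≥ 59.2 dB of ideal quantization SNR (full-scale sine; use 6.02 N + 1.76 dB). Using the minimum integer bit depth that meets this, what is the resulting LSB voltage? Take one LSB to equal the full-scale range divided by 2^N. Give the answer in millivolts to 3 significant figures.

4.49 mV

Span: 2.3 V − (-2.3 V) = 4.6 V.
Solving 6.02 N ≥ 59.2 − 1.76: N ≥ 9.542. Round up → N = 10.
One LSB is 4.6 V / 1024 = 4.49 mV.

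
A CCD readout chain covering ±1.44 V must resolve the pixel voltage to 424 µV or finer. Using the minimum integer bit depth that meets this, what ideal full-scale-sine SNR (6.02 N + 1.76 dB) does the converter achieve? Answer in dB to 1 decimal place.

Range = 1.44 − (-1.44) = 2.88 V.
Levels needed ≥ 2.88/424 µV = 6792. 2^13 = 8192 suffices, so N_min = 13.
Ideal SNR at N = 13: 6.02·13 + 1.76 = 80.0 dB.

80.0 dB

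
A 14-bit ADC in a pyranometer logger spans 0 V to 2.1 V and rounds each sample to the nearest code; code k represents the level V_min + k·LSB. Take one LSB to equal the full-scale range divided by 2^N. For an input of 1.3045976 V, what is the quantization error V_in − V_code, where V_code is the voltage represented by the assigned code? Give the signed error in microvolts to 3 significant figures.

+44.4 µV

Span = 2.1 V. LSB = 2.1 V / 2^14 ≈ 128.2 µV.
(V_in − V_min)/LSB = (1.3045976 − (0)) × 16384/2.1 = 10178.3462 → nearest code k = 10178.
V_code = V_min + k × range/2^14 = 0 + 10178 × 2.1/16384 = 1.3045532227 V.
V_in − V_code = 1.3045976 − (1.3045532227) = +44.4 µV.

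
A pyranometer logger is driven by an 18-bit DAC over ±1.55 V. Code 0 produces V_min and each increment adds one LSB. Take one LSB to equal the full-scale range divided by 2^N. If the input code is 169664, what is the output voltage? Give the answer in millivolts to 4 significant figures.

456.4 mV

Span: 1.55 V − (-1.55 V) = 3.1 V. LSB = 3.1 V / 2^18.
Output = V_min + (169664/262144) × range = -1.55 + 0.647217 × 3.1 V
      = -1.55 V + 2.00637 V = 0.456372 V.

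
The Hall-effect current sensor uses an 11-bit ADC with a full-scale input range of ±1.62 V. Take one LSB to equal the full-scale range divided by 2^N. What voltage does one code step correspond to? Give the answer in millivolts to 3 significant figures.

Range = 1.62 − (-1.62) = 3.24 V.
2^11 = 2048 levels.
LSB = 3.24 V / 2^11 = 1.58 mV.

1.58 mV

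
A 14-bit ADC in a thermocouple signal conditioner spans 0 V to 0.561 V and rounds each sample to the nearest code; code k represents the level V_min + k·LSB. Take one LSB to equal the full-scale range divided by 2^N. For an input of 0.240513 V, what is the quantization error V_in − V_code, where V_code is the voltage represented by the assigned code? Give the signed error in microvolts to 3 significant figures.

+6.16 µV

Full-scale range = 0.561 V. LSB = 0.561 V / 2^14 ≈ 34.24 µV.
Position in LSBs: (0.240513 − (0)) × 16384/0.561 = 7024.1800; rounding gives k = 7024.
Reconstructed level: 0 + 7024 × 0.561/16384 V = 0.24050683594 V.
e = 0.240513 − (0.24050683594) = +6.16 µV.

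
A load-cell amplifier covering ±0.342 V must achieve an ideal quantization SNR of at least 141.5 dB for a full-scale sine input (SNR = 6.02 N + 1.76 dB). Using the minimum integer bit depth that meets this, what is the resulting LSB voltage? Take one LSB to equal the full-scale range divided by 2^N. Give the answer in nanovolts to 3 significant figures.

40.8 nV

Range = 0.342 − (-0.342) = 0.684 V.
Required N = ⌈(141.5 − 1.76)/6.02⌉ = ⌈23.213⌉ = 24.
LSB = 0.684 V / 2^24 = 40.8 nV.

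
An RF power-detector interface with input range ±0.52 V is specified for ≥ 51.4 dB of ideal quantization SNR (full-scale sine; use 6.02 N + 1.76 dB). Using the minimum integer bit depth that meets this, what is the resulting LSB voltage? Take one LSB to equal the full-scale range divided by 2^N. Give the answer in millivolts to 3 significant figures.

Full-scale range = 0.52 V − (-0.52 V) = 1.04 V.
6.02 N + 1.76 ≥ 51.4 gives N ≥ 8.246, so the minimum integer is 9.
LSB = 1.04 V ÷ 2^9 = 1.04/512 V = 2.03 mV.

2.03 mV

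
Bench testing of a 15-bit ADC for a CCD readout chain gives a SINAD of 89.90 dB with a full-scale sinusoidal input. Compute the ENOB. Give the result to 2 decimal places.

(89.90 − 1.76) / 6.02 = 88.14/6.02 = 14.6412 effective bits.

14.64 bits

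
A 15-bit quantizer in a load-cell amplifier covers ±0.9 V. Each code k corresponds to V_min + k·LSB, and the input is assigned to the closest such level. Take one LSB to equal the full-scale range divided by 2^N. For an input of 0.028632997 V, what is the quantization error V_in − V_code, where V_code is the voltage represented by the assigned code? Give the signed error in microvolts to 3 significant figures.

Span: 0.9 V − (-0.9 V) = 1.8 V. LSB = 1.8 V / 2^15 ≈ 54.93 µV.
(V_in − V_min)/LSB = (0.028632997 − (-0.9)) × 32768/1.8 = 16905.2478 → nearest code k = 16905.
V_code = -0.9 + (16905/32768) × 1.8 = 0.028619384766 V.
V_in − V_code = 0.028632997 − (0.028619384766) = +13.6 µV.

+13.6 µV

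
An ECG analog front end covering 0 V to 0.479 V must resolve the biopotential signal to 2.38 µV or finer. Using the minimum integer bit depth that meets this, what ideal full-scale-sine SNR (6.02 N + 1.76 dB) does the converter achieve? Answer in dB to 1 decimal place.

Span = 0.479 V.
Levels needed ≥ 0.479/2.38 µV = 201300. 2^18 = 262144 suffices, so N_min = 18.
Ideal SNR at N = 18: 6.02·18 + 1.76 = 110.1 dB.

110.1 dB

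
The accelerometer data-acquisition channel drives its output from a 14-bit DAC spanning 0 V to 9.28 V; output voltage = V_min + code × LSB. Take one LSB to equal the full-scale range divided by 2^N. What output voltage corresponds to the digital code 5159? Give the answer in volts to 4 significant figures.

Full-scale range = 9.28 V. LSB = 9.28 V / 2^14.
V_out = V_min + code × LSB = 0 V + 5159 × 9.28 V / 16384
      = 0 V + 2.92209 V = 2.92209 V.

2.922 V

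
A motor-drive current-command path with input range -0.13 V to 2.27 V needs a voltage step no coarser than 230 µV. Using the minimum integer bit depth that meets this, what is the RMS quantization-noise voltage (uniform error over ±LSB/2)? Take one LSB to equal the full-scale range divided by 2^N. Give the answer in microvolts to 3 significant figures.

42.3 µV

Full-scale range = 2.27 V − (-0.13 V) = 2.4 V.
Levels needed ≥ 2.4/230 µV = 10430. 2^14 = 16384 suffices, so N_min = 14.
Step size = 2.4/16384 V = 146.48 µV.
V_rms = LSB/√12 = 42.3 µV.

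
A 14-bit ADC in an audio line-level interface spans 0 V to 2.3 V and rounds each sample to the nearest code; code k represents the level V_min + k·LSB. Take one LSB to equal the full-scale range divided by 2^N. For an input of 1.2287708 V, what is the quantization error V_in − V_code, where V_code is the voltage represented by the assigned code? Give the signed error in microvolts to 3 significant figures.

Full-scale range = 2.3 V. LSB = 2.3 V / 2^14 ≈ 140.4 µV.
(V_in − V_min)/LSB = (1.2287708 − (0)) × 16384/2.3 = 8753.1221 → nearest code k = 8753.
V_code = V_min + k × range/2^14 = 0 + 8753 × 2.3/16384 = 1.2287536621 V.
V_in − V_code = 1.2287708 − (1.2287536621) = +17.1 µV.

+17.1 µV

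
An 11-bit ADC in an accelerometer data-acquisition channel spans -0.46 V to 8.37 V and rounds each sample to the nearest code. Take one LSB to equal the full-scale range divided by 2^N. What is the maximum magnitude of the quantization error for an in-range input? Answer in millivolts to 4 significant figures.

Full-scale range = 8.37 V − (-0.46 V) = 8.83 V.
LSB = 8.83 V / 2^11 = 4.31152 mV.
A rounding quantizer has |error| ≤ LSB/2 = 2.156 mV.

2.156 mV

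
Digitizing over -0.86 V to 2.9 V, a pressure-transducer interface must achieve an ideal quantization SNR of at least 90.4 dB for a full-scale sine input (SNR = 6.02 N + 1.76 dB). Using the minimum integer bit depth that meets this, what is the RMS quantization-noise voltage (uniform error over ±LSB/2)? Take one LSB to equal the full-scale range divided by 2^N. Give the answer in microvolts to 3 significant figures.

33.1 µV

Full-scale range = 2.9 V − (-0.86 V) = 3.76 V.
Solving 6.02 N ≥ 90.4 − 1.76: N ≥ 14.724. Round up → N = 15.
One LSB is 3.76 V / 32768 = 114.75 µV.
RMS noise = LSB/√12 = 33.1 µV.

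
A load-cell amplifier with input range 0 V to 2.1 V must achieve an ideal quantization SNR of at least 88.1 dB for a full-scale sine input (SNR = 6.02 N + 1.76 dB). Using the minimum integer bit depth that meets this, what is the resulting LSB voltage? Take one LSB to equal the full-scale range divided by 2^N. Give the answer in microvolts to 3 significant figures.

64.1 µV

Span = 2.1 V.
Required N = ⌈(88.1 − 1.76)/6.02⌉ = ⌈14.342⌉ = 15.
Step size = 2.1/32768 V = 64.1 µV.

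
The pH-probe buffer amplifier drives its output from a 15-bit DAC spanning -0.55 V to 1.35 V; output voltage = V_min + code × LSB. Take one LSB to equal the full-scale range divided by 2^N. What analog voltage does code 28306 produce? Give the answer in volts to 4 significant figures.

The full-scale span is 1.35 − (-0.55) = 1.9 V. LSB = 1.9 V / 2^15.
Output = V_min + (28306/32768) × range = -0.55 + 0.863831 × 1.9 V
      = -0.55 V + 1.64128 V = 1.09128 V.

1.091 V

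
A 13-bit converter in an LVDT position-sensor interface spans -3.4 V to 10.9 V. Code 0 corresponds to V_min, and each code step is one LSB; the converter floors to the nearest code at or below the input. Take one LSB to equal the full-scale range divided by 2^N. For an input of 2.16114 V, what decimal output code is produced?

Full-scale range = 10.9 V − (-3.4 V) = 14.3 V. LSB = 14.3 V / 2^13 ≈ 1.746 mV.
(V_in − V_min) × 2^13/range = (2.16114 − (-3.4)) × 8192/14.3 = 3185.794.
Floor → code = 3185.

3185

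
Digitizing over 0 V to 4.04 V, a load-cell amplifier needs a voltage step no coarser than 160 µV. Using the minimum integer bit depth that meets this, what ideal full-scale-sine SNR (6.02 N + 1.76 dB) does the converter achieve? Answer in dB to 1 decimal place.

Range is 4.04 V.
Need 2^N ≥ 4.04 V / 160 µV = 25250 → N_min = 15.
SNR = 6.02 × 15 + 1.76 = 92.06 dB.

92.1 dB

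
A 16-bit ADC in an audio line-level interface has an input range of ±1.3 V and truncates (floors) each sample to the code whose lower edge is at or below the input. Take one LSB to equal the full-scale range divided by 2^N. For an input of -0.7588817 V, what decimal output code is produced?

Span: 1.3 V − (-1.3 V) = 2.6 V. LSB = 2.6 V / 2^16 ≈ 39.67 µV.
code = ⌊(V_in − V_min)/LSB⌋ = ⌊(V_in − V_min) × 2^16 / range⌋
     = ⌊(-0.7588817 − (-1.3)) × 65536 / 2.6⌋ = ⌊0.5411183 × 65536/2.6⌋
     = ⌊13639.511⌋ = 13639.

13639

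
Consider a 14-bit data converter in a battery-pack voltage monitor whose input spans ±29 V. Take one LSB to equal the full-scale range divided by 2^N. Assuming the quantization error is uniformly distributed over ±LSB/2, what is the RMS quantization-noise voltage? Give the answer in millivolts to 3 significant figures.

Span: 29 V − (-29 V) = 58 V.
LSB = 58 V ÷ 2^14 = 58/16384 V = 3.5400 mV.
σ_q = LSB/√12 = 3.5400 mV/3.4641 = 1.02 mV.

1.02 mV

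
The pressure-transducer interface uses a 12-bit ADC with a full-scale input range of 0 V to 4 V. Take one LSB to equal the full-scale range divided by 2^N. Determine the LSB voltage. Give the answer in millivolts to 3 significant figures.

Full-scale range = 4 V.
There are 2^12 = 4096 steps.
Step size = 4/4096 V = 0.977 mV.

0.977 mV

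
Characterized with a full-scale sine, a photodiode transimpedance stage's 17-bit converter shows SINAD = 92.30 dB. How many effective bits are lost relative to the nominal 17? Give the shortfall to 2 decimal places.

N_eff = (92.30 − 1.76)/6.02 = 15.0399 bits.
Lost resolution: 17 − 15.0399 = 1.9601 bits.

1.96 bits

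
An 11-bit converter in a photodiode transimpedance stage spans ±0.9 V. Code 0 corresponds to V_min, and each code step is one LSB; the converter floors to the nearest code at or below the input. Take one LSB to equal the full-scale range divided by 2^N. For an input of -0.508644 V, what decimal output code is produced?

445

The full-scale span is 0.9 − (-0.9) = 1.8 V. LSB = 1.8 V / 2^11 ≈ 0.8789 mV.
code = ⌊(V_in − V_min)/LSB⌋ = ⌊(V_in − V_min) × 2^11 / range⌋
     = ⌊(-0.508644 − (-0.9)) × 2048 / 1.8⌋ = ⌊0.391356 × 2048/1.8⌋
     = ⌊445.276⌋ = 445.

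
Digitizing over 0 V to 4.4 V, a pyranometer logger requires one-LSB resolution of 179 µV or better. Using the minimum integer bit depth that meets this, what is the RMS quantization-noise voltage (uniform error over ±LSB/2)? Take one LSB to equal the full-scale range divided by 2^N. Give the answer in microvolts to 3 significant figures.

38.8 µV

V_FS = 4.4 V.
Need 2^N ≥ 4.4 V / 179 µV = 24580 → N_min = 15.
One LSB is 4.4 V / 32768 = 134.28 µV.
V_rms = LSB/√12 = 38.8 µV.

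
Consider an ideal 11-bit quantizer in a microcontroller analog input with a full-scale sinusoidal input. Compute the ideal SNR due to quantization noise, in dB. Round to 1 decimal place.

Ideal quantization SNR: 6.02 × 11 + 1.76 dB = 68.0 dB.

68.0 dB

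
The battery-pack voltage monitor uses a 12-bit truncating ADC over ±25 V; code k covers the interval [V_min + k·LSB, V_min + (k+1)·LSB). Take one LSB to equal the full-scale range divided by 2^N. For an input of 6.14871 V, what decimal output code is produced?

2551

Span: 25 V − (-25 V) = 50 V. LSB = 50 V / 2^12 ≈ 12.21 mV.
code = ⌊(V_in − V_min)/LSB⌋ = ⌊(V_in − V_min) × 2^12 / range⌋
     = ⌊(6.14871 − (-25)) × 4096 / 50⌋ = ⌊31.14871 × 4096/50⌋
     = ⌊2551.702⌋ = 2551.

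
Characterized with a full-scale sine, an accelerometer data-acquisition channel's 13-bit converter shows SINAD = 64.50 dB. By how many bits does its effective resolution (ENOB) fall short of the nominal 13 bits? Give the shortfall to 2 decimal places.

2.58 bits

Effective bits = (64.50 − 1.76)/6.02 = 10.4219.
13 − 10.4219 = 2.58 bits below nominal.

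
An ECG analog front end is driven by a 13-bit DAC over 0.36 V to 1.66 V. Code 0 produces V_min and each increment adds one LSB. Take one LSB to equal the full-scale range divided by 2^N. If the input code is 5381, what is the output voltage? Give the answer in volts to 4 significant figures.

Range = 1.66 − (0.36) = 1.3 V. LSB = 1.3 V / 2^13.
Output = V_min + (5381/8192) × range = 0.36 + 0.656860 × 1.3 V
      = 0.36 + 0.853918 = 1.21392 V.

1.214 V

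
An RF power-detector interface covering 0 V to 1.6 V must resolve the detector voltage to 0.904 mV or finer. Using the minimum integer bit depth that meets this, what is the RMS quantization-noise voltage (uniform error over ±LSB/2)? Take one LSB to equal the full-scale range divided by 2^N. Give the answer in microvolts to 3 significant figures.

226 µV

Span = 1.6 V.
Levels needed ≥ 1.6/0.904 mV = 1770. 2^11 = 2048 suffices, so N_min = 11.
Step size = 1.6/2048 V = 0.78125 mV.
σ_q = LSB/√12 = 0.78125 mV/3.4641 = 226 µV.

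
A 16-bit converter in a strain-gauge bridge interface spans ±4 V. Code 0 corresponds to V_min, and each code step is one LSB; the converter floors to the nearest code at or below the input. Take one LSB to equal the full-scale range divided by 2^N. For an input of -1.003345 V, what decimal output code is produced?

Range = 4 − (-4) = 8 V. LSB = 8 V / 2^16 ≈ 122.1 µV.
code = ⌊(V_in − V_min)/LSB⌋ = ⌊(V_in − V_min) × 2^16 / range⌋
     = ⌊(-1.003345 − (-4)) × 65536 / 8⌋ = ⌊2.996655 × 65536/8⌋
     = ⌊24548.598⌋ = 24548.

24548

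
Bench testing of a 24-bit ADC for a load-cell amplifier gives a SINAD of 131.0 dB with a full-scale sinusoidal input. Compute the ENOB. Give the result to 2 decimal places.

ENOB = (131.0 − 1.76)/6.02 = 21.4684 bits.

21.47 bits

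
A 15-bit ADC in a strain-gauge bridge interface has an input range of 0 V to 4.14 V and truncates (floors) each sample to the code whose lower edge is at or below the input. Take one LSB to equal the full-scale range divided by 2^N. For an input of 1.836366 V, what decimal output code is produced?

14534

V_FS = 4.14 V. LSB = 4.14 V / 2^15 ≈ 126.3 µV.
code = ⌊(V_in − V_min)/LSB⌋ = ⌊(V_in − V_min) × 2^15 / range⌋
     = ⌊(1.836366 − (0)) × 32768 / 4.14⌋ = ⌊1.836366 × 32768/4.14⌋
     = ⌊14534.793⌋ = 14534.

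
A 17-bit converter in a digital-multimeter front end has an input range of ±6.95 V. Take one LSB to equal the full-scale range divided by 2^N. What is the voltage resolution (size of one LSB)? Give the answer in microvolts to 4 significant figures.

Span: 6.95 V − (-6.95 V) = 13.9 V.
There are 2^17 = 131072 steps.
LSB = 13.9 V ÷ 2^17 = 13.9/131072 V = 106.0 µV.

106.0 µV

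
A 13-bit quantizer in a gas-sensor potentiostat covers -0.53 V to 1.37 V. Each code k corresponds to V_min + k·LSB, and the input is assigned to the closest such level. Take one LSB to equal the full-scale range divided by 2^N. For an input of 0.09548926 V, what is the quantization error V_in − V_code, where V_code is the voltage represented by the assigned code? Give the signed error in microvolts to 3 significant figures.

−35.6 µV

The full-scale span is 1.37 − (-0.53) = 1.9 V. LSB = 1.9 V / 2^13 ≈ 231.9 µV.
(0.09548926 − (-0.53)) / LSB = 0.62548926 × 8192/1.9 = 2696.8463. Nearest integer: k = 2697.
V_code = V_min + k × range/2^13 = -0.53 + 2697 × 1.9/8192 = 0.09552490234 V.
V_in − V_code = 0.09548926 − (0.09552490234) = −35.6 µV.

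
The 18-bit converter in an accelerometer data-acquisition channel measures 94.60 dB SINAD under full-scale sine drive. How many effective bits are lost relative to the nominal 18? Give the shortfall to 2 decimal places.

ENOB = (SINAD − 1.76)/6.02 = (94.60 − 1.76)/6.02 = 15.4219 bits.
Shortfall = 18 − 15.4219 = 2.5781 bits.

2.58 bits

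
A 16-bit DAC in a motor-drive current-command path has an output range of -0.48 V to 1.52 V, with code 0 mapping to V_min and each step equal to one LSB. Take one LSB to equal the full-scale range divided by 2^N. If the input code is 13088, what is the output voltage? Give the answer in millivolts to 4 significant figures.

-80.59 mV

Range = 1.52 − (-0.48) = 2 V. LSB = 2 V / 2^16.
V_out = -0.48 + 13088 × (2/65536) V
      = -0.48 V + 0.399414 V = -0.0805859 V.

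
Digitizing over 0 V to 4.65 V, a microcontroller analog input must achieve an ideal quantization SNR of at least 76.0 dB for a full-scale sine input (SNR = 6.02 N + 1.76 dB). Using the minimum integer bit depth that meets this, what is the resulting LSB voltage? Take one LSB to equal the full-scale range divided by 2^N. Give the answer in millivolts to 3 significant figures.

Full-scale range = 4.65 V.
Required N = ⌈(76.0 − 1.76)/6.02⌉ = ⌈12.332⌉ = 13.
LSB = 4.65 V ÷ 2^13 = 4.65/8192 V = 0.568 mV.

0.568 mV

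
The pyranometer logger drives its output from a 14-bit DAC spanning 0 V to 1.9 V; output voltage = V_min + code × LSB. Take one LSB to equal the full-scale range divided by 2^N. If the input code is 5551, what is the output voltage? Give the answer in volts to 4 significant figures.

0.6437 V

V_FS = 1.9 V. LSB = 1.9 V / 2^14.
V_out = V_min + code × LSB = 0 V + 5551 × 1.9 V / 16384
      = 0 + 0.643732 = 0.643732 V.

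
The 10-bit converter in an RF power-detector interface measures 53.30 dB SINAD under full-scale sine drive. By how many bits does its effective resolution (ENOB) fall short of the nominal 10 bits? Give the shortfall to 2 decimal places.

ENOB = (SINAD − 1.76)/6.02 = (53.30 − 1.76)/6.02 = 8.5615 bits.
Shortfall = 10 − 8.5615 = 1.4385 bits.

1.44 bits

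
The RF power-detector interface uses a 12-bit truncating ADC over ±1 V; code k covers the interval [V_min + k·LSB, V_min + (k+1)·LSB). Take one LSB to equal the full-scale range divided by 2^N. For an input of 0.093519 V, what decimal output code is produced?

2239

Span: 1 V − (-1 V) = 2 V. LSB = 2 V / 2^12 ≈ 488.3 µV.
(V_in − V_min) × 2^12/range = (0.093519 − (-1)) × 4096/2 = 2239.527.
Floor → code = 2239.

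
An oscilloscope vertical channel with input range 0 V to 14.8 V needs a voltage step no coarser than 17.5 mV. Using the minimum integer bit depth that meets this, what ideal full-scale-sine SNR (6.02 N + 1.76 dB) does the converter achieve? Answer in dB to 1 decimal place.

Full-scale range = 14.8 V.
Required number of levels: 14.8/17.5 mV = 845.71; smallest N with 2^N ≥ that is 10.
SNR = 6.02 × 10 + 1.76 = 61.96 dB.

62.0 dB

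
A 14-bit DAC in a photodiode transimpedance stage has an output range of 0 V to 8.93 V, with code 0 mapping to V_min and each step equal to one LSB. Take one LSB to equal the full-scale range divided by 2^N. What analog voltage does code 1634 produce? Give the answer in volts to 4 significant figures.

Range is 8.93 V. LSB = 8.93 V / 2^14.
V_out = 0 + 1634 × (8.93/16384) V
      = 0 + 0.890602 = 0.890602 V.

0.8906 V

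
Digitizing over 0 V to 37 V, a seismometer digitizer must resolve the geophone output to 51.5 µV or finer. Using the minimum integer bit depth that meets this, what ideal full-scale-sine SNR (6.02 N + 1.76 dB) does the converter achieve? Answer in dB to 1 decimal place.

122.2 dB

Range is 37 V.
37 V / 51.5 µV = 718400. Since 2^19 = 524288 and 2^20 = 1048576, N = 20.
SNR = 6.02 × 20 + 1.76 = 122.16 dB.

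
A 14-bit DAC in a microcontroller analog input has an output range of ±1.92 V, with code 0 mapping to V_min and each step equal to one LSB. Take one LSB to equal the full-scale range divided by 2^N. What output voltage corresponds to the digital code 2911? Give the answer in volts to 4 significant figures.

The full-scale span is 1.92 − (-1.92) = 3.84 V. LSB = 3.84 V / 2^14.
Output = V_min + (2911/16384) × range = -1.92 + 0.177673 × 3.84 V
      = -1.92 + 0.682266 = -1.23773 V.

-1.238 V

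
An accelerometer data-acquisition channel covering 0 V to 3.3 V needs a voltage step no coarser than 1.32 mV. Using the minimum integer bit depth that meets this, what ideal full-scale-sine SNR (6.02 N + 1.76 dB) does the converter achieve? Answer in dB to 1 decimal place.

74.0 dB

Full-scale range = 3.3 V.
Need 2^N ≥ 3.3 V / 1.32 mV = 2500 → N_min = 12.
SNR = 6.02 × 12 + 1.76 = 74.00 dB.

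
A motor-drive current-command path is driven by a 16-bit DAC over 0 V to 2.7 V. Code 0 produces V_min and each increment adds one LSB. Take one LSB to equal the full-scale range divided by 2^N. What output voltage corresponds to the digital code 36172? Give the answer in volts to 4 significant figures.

Full-scale range = 2.7 V. LSB = 2.7 V / 2^16.
V_out = V_min + code × LSB = 0 V + 36172 × 2.7 V / 65536
      = 0 + 1.49024 = 1.49024 V.

1.490 V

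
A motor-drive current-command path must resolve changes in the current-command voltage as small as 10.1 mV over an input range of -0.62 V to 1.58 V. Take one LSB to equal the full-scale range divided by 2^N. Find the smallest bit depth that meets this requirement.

8 bits

Range = 1.58 − (-0.62) = 2.2 V.
Levels needed ≥ 2.2/10.1 mV = 217.8. 2^8 = 256 suffices, so N_min = 8.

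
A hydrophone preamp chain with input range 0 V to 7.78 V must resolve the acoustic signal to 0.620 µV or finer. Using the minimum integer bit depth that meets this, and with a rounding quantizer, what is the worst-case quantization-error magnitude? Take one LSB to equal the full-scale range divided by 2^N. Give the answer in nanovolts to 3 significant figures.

Span = 7.78 V.
7.78 V / 0.620 µV = 1.255e7. Since 2^23 = 8388608 and 2^24 = 16777216, N = 24.
Step size = 7.78/16777216 V = 463.72 nV.
Max error for round-to-nearest is LSB/2 = 232 nV.

232 nV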